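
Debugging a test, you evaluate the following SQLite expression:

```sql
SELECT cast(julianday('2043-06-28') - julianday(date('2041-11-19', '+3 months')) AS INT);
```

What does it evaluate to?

Adding +3 months to 2041-11-19 gives 2042-02-19.
9 days remain in February 2042 after the 19th (28 − 19).
Full months from March 2042 through May 2043 contribute their day counts.
Then 28 days into June 2043.
Total: 9 + 31 + 30 + 31 + 30 + 31 + 31 + 30 + 31 + 30 + 31 + 31 + 28 + 31 + 30 + 31 + 28 = 494.

494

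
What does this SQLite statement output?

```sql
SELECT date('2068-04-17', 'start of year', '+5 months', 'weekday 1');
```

`start of year` rewinds 2068-04-17 to 2068-01-01.
Adding +5 months to 2068-01-01 gives 2068-06-01.
`weekday 1` advances to the next Monday; 2068-06-01 is a Friday, so it moves forward to 2068-06-04.

2068-06-04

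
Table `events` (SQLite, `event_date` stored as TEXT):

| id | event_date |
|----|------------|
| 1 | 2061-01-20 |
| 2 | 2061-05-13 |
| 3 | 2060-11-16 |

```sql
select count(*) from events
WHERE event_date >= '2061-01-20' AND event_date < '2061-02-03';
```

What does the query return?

Rows in [2061-01-20, 2061-02-03): 2061-01-20 → 1 row.

1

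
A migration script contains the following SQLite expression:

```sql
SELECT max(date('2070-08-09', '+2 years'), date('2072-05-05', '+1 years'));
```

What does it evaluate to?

2073-05-05

date('2070-08-09', '+2 years') → 2072-08-09.
date('2072-05-05', '+1 years') → 2073-05-05.
Later of the two is 2073-05-05.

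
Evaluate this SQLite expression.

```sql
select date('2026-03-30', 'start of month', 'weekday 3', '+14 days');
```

2026-03-18

`start of month` rewinds 2026-03-30 to 2026-03-01.
`weekday 3` advances to the next Wednesday; 2026-03-01 is a Sunday, so it moves forward to 2026-03-04.
Advancing 14 more days within March lands on 2026-03-18.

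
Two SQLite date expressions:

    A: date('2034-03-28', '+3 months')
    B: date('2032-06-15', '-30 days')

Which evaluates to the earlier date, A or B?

A = 2034-06-28.
B = 2032-05-16.
B is earlier.

B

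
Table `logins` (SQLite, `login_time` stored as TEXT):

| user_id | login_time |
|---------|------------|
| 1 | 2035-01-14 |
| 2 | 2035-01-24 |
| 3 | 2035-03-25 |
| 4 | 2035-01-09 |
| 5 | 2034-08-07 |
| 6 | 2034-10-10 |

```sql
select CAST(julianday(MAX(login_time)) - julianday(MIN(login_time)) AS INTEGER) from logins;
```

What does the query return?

230

MIN = 2034-08-07, MAX = 2035-03-25.
24 days remain in August 2034 after the 7th (31 − 7).
Full months from September 2034 through February 2035 contribute their day counts.
Then 25 days into March 2035.
Total: 24 + 30 + 31 + 30 + 31 + 31 + 28 + 25 = 230.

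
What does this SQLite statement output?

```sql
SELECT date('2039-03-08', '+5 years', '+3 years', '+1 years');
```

2048-03-08

Adding +5 years to 2039-03-08 gives 2044-03-08.
Adding +3 years to 2044-03-08 gives 2047-03-08.
Adding +1 year to 2047-03-08 gives 2048-03-08.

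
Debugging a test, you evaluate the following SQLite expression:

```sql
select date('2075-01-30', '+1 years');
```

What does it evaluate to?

Adding +1 year to 2075-01-30 gives 2076-01-30.

2076-01-30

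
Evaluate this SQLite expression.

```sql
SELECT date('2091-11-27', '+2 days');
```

Advancing 2 more days within November lands on 2091-11-29.

2091-11-29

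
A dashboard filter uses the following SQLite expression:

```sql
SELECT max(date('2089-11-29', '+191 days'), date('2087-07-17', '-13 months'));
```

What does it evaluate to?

date('2089-11-29', '+191 days') → 2090-06-08.
date('2087-07-17', '-13 months') → 2086-06-17.
Later of the two is 2090-06-08.

2090-06-08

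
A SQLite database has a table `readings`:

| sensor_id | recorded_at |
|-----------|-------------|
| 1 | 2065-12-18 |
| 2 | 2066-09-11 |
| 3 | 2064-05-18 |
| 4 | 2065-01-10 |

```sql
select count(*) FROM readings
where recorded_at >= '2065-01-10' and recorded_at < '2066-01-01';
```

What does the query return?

2

Rows in [2065-01-10, 2066-01-01): 2065-12-18, 2065-01-10 → 2 rows.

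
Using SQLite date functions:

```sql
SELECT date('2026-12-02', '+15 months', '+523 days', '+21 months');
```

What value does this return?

Adding +15 months to 2026-12-02 gives 2028-03-02.
Applying '+523 days' to 2028-03-02: counting 523 days forward gives 2029-08-07.
Adding +21 months to 2029-08-07 gives 2031-05-07.

2031-05-07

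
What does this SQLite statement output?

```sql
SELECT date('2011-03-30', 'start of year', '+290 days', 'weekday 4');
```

2011-10-20

`start of year` rewinds 2011-03-30 to 2011-01-01.
Applying '+290 days' to 2011-01-01: counting 290 days forward gives 2011-10-18.
`weekday 4` advances to the next Thursday; 2011-10-18 is a Tuesday, so it moves forward to 2011-10-20.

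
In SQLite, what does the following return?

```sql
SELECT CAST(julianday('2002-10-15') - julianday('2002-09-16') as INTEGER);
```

14 days remain in September 2002 after the 16th (30 − 16).
Then 15 days into October 2002.
Total: 14 + 15 = 29.

29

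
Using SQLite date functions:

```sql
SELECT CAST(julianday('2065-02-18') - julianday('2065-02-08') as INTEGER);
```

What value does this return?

10

Both dates are in February 2065: 18 − 8 = 10.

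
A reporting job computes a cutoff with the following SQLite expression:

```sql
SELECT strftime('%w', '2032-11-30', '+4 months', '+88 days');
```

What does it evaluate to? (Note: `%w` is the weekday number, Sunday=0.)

0

First apply '+4 months', '+88 days': 2032-11-30 → 2033-06-26.
2033-06-26 is a Sunday; with Sunday=0 that is 0.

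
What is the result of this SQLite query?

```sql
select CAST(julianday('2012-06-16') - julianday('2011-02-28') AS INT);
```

474

0 days remain in February 2011 after the 28th (28 − 28).
Full months from March 2011 through May 2012 contribute their day counts.
Then 16 days into June 2012.
Total: 0 + 31 + 30 + 31 + 30 + 31 + 31 + 30 + 31 + 30 + 31 + 31 + 29 + 31 + 30 + 31 + 16 = 474.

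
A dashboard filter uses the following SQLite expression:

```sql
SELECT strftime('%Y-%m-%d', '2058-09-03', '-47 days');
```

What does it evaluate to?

First apply '-47 days': 2058-09-03 → 2058-07-18.
`%Y-%m-%d` extracts the ISO date: 2058-07-18.

2058-07-18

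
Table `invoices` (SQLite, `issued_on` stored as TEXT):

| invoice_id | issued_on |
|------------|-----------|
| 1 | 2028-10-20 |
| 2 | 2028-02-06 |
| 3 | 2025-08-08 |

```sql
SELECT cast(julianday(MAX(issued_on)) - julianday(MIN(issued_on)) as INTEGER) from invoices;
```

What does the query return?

1169

MIN = 2025-08-08, MAX = 2028-10-20.
23 days remain in August 2025 after the 8th (31 − 8).
Full months from September 2025 through September 2028 contribute their day counts.
Then 20 days into October 2028.
Total: 23 + 30 + 31 + 30 + 31 + 31 + 28 + 31 + 30 + 31 + 30 + 31 + 31 + 30 + 31 + 30 + 31 + 31 + 28 + 31 + 30 + 31 + 30 + 31 + 31 + 30 + 31 + 30 + 31 + 31 + 29 + 31 + 30 + 31 + 30 + 31 + 31 + 30 + 20 = 1169.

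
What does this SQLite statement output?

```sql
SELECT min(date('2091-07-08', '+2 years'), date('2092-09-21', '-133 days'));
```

date('2091-07-08', '+2 years') → 2093-07-08.
date('2092-09-21', '-133 days') → 2092-05-11.
Earlier of the two is 2092-05-11.

2092-05-11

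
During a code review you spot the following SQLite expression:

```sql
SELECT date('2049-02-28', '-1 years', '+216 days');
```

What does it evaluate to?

Adding -1 year to 2049-02-28 gives 2048-02-28.
Applying '+216 days' to 2048-02-28: counting 216 days forward gives 2048-10-01.

2048-10-01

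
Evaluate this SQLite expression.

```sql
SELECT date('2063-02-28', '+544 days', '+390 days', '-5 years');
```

Applying '+544 days' to 2063-02-28: counting 544 days forward gives 2064-08-25.
Applying '+390 days' to 2064-08-25: counting 390 days forward gives 2065-09-19.
Adding -5 years to 2065-09-19 gives 2060-09-19.

2060-09-19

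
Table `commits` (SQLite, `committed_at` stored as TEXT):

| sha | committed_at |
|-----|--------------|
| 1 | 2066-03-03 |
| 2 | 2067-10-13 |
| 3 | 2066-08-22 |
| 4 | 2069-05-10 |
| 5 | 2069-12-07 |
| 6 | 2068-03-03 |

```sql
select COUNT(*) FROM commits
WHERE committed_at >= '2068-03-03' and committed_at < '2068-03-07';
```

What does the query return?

1

Rows in [2068-03-03, 2068-03-07): 2068-03-03 → 1 row.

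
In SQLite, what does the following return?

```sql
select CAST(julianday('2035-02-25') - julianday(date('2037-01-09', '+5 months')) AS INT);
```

Adding +5 months to 2037-01-09 gives 2037-06-09.
3 days remain in February 2035 after the 25th (28 − 25).
Full months from March 2035 through May 2037 contribute their day counts.
Then 9 days into June 2037.
Total: 3 + 31 + 30 + 31 + 30 + 31 + 31 + 30 + 31 + 30 + 31 + 31 + 29 + 31 + 30 + 31 + 30 + 31 + 31 + 30 + 31 + 30 + 31 + 31 + 28 + 31 + 30 + 31 + 9 = 835.
The subtraction is earlier − later, so the result is −835 → -835.

-835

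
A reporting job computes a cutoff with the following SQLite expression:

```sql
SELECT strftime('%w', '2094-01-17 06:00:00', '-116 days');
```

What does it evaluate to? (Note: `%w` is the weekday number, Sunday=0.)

First apply '-116 days': 2094-01-17 06:00:00 → 2093-09-23 06:00:00.
2093-09-23 is a Wednesday; with Sunday=0 that is 3.

3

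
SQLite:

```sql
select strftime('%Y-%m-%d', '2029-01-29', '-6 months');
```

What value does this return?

First apply '-6 months': 2029-01-29 → 2028-07-29.
`%Y-%m-%d` extracts the ISO date: 2028-07-29.

2028-07-29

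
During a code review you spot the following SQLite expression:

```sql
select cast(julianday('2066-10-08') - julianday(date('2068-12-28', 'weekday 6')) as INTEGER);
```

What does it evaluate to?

`weekday 6` advances to the next Saturday; 2068-12-28 is a Friday, so it moves forward to 2068-12-29.
23 days remain in October 2066 after the 8th (31 − 8).
Full months from November 2066 through November 2068 contribute their day counts.
Then 29 days into December 2068.
Total: 23 + 30 + 31 + 31 + 28 + 31 + 30 + 31 + 30 + 31 + 31 + 30 + 31 + 30 + 31 + 31 + 29 + 31 + 30 + 31 + 30 + 31 + 31 + 30 + 31 + 30 + 29 = 813.
The subtraction is earlier − later, so the result is −813 → -813.

-813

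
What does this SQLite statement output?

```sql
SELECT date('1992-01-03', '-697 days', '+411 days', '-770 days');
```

Applying '-697 days' to 1992-01-03: counting 697 days back gives 1990-02-05.
Applying '+411 days' to 1990-02-05: counting 411 days forward gives 1991-03-23.
Applying '-770 days' to 1991-03-23: counting 770 days back gives 1989-02-11.

1989-02-11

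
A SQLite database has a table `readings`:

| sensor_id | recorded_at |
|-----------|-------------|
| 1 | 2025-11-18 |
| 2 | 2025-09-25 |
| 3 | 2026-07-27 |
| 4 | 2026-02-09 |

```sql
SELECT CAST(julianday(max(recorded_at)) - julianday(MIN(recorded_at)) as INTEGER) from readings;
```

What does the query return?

MIN = 2025-09-25, MAX = 2026-07-27.
5 days remain in September 2025 after the 25th (30 − 25).
Full months from October 2025 through June 2026 contribute their day counts.
Then 27 days into July 2026.
Total: 5 + 31 + 30 + 31 + 31 + 28 + 31 + 30 + 31 + 30 + 27 = 305.

305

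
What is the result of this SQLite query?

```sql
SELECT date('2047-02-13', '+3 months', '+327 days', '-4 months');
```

Adding +3 months to 2047-02-13 gives 2047-05-13.
Applying '+327 days' to 2047-05-13: counting 327 days forward gives 2048-04-04.
Adding -4 months to 2048-04-04 gives 2047-12-04.

2047-12-04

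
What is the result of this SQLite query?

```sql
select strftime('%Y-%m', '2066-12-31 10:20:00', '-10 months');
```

2066-03

First apply '-10 months': 2066-12-31 10:20:00 → 2066-03-03 10:20:00.
`%Y-%m` extracts the year-month: 2066-03.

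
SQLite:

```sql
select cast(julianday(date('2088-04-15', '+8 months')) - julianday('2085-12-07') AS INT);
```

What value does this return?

1104

Adding +8 months to 2088-04-15 gives 2088-12-15.
24 days remain in December 2085 after the 7th (31 − 7).
Full months from January 2086 through November 2088 contribute their day counts.
Then 15 days into December 2088.
Total: 24 + 31 + 28 + 31 + 30 + 31 + 30 + 31 + 31 + 30 + 31 + 30 + 31 + 31 + 28 + 31 + 30 + 31 + 30 + 31 + 31 + 30 + 31 + 30 + 31 + 31 + 29 + 31 + 30 + 31 + 30 + 31 + 31 + 30 + 31 + 30 + 15 = 1104.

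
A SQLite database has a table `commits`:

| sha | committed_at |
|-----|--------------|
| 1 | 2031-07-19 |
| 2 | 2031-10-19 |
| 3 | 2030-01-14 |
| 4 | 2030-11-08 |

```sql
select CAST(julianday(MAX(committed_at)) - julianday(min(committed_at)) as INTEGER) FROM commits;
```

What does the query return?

643

MIN = 2030-01-14, MAX = 2031-10-19.
17 days remain in January 2030 after the 14th (31 − 14).
Full months from February 2030 through September 2031 contribute their day counts.
Then 19 days into October 2031.
Total: 17 + 28 + 31 + 30 + 31 + 30 + 31 + 31 + 30 + 31 + 30 + 31 + 31 + 28 + 31 + 30 + 31 + 30 + 31 + 31 + 30 + 19 = 643.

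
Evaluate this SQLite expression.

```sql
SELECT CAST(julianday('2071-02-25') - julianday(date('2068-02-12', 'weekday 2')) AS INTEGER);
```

1107

`weekday 2` advances to the next Tuesday; 2068-02-12 is a Sunday, so it moves forward to 2068-02-14.
15 days remain in February 2068 after the 14th (29 − 14).
Full months from March 2068 through January 2071 contribute their day counts.
Then 25 days into February 2071.
Total: 15 + 31 + 30 + 31 + 30 + 31 + 31 + 30 + 31 + 30 + 31 + 31 + 28 + 31 + 30 + 31 + 30 + 31 + 31 + 30 + 31 + 30 + 31 + 31 + 28 + 31 + 30 + 31 + 30 + 31 + 31 + 30 + 31 + 30 + 31 + 31 + 25 = 1107.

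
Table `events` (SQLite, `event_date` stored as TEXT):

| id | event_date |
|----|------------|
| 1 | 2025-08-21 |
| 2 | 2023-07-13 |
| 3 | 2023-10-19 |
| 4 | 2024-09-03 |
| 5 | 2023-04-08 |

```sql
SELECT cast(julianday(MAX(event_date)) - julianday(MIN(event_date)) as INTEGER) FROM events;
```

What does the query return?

866

MIN = 2023-04-08, MAX = 2025-08-21.
22 days remain in April 2023 after the 8th (30 − 8).
Full months from May 2023 through July 2025 contribute their day counts.
Then 21 days into August 2025.
Total: 22 + 31 + 30 + 31 + 31 + 30 + 31 + 30 + 31 + 31 + 29 + 31 + 30 + 31 + 30 + 31 + 31 + 30 + 31 + 30 + 31 + 31 + 28 + 31 + 30 + 31 + 30 + 31 + 21 = 866.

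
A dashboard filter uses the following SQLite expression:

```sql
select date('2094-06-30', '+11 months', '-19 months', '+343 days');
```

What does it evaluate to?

2094-10-08

Adding +11 months to 2094-06-30 gives 2095-05-30.
Adding -19 months to 2095-05-30 gives 2093-10-30.
Applying '+343 days' to 2093-10-30: counting 343 days forward gives 2094-10-08.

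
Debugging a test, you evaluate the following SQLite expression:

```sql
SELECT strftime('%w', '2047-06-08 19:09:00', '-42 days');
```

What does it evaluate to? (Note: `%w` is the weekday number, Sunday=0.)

6

First apply '-42 days': 2047-06-08 19:09:00 → 2047-04-27 19:09:00.
2047-04-27 is a Saturday; with Sunday=0 that is 6.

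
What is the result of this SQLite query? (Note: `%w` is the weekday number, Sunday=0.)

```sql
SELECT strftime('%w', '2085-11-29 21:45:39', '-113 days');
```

3

First apply '-113 days': 2085-11-29 21:45:39 → 2085-08-08 21:45:39.
2085-08-08 is a Wednesday; with Sunday=0 that is 3.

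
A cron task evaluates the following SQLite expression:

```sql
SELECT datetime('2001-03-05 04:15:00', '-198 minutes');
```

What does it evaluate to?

198 minutes = 3h 18m; -198 minutes from 2001-03-05 04:15:00 is 2001-03-05 00:57:00.

2001-03-05 00:57:00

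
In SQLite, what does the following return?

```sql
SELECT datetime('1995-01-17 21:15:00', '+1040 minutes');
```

1040 minutes = 17h 20m; +1040 minutes from 1995-01-17 21:15:00 is 1995-01-18 14:35:00 (crosses midnight).

1995-01-18 14:35:00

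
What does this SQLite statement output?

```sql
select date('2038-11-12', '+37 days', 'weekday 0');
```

November 2038 has 30 days; 18 remain after the 12th, so 19 days reach 2038-12-01.
Advancing 18 more days within December lands on 2038-12-19.
`weekday 0` advances to the next Sunday; 2038-12-19 is already a Sunday, so it stays at 2038-12-19.

2038-12-19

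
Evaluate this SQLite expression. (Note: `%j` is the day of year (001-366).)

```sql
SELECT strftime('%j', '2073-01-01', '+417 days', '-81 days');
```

337

First apply '+417 days', '-81 days': 2073-01-01 → 2073-12-03.
Day-of-year for 2073-12-03: days since 2073-01-01 inclusive = 337, zero-padded to 337.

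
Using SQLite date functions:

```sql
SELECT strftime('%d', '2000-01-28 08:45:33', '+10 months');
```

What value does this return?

28

First apply '+10 months': 2000-01-28 08:45:33 → 2000-11-28 08:45:33.
`%d` extracts the 2-digit day of month: 28.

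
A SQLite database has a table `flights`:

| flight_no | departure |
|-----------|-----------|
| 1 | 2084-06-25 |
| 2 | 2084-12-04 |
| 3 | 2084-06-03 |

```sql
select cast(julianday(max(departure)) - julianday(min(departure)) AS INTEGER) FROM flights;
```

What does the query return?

184

MIN = 2084-06-03, MAX = 2084-12-04.
27 days remain in June 2084 after the 3rd (30 − 3).
July 2084: 31 days.
August 2084: 31 days.
September 2084: 30 days.
October 2084: 31 days.
November 2084: 30 days.
Then 4 days into December 2084.
Total: 27 + 31 + 31 + 30 + 31 + 30 + 4 = 184.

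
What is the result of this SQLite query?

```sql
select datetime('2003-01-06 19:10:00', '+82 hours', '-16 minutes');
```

2003-01-10 04:54:00

+82 hours from 2003-01-06 19:10:00 is 2003-01-10 05:10:00 (crosses midnight).
-16 minutes from 2003-01-10 05:10:00 is 2003-01-10 04:54:00.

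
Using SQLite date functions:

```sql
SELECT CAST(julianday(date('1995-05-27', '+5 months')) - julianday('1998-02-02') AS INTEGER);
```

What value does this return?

Adding +5 months to 1995-05-27 gives 1995-10-27.
4 days remain in October 1995 after the 27th (31 − 27).
Full months from November 1995 through January 1998 contribute their day counts.
Then 2 days into February 1998.
Total: 4 + 30 + 31 + 31 + 29 + 31 + 30 + 31 + 30 + 31 + 31 + 30 + 31 + 30 + 31 + 31 + 28 + 31 + 30 + 31 + 30 + 31 + 31 + 30 + 31 + 30 + 31 + 31 + 2 = 829.
The subtraction is earlier − later, so the result is −829 → -829.

-829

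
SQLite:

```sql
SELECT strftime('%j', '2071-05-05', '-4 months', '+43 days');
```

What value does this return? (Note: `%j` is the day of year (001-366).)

048

First apply '-4 months', '+43 days': 2071-05-05 → 2071-02-17.
Day-of-year for 2071-02-17: days since 2071-01-01 inclusive = 48, zero-padded to 048.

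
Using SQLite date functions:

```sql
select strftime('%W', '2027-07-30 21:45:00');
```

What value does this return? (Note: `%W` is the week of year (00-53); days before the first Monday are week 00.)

2027-07-30 is a Friday. SQLite's %W counts Mondays since the year started; the result is 30.

30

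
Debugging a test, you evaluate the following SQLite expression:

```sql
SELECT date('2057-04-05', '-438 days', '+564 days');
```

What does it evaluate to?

Applying '-438 days' to 2057-04-05: counting 438 days back gives 2056-01-23.
Applying '+564 days' to 2056-01-23: counting 564 days forward gives 2057-08-09.

2057-08-09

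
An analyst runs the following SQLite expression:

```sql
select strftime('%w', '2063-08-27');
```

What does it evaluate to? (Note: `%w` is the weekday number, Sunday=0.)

1

2063-08-27 is a Monday; with Sunday=0 that is 1.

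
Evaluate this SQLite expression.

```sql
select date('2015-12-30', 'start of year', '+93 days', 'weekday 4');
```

`start of year` rewinds 2015-12-30 to 2015-01-01.
Applying '+93 days' to 2015-01-01: counting 93 days forward gives 2015-04-04.
`weekday 4` advances to the next Thursday; 2015-04-04 is a Saturday, so it moves forward to 2015-04-09.

2015-04-09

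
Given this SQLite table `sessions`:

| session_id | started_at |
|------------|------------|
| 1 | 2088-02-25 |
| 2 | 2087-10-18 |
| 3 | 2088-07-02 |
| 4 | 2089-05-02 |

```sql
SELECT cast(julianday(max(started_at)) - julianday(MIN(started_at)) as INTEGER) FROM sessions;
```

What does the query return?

562

MIN = 2087-10-18, MAX = 2089-05-02.
13 days remain in October 2087 after the 18th (31 − 18).
Full months from November 2087 through April 2089 contribute their day counts.
Then 2 days into May 2089.
Total: 13 + 30 + 31 + 31 + 29 + 31 + 30 + 31 + 30 + 31 + 31 + 30 + 31 + 30 + 31 + 31 + 28 + 31 + 30 + 2 = 562.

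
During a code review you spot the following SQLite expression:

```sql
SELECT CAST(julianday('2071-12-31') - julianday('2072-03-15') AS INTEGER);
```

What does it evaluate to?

-75

0 days remain in December 2071 after the 31st (31 − 31).
January 2072: 31 days.
February 2072: 29 days (leap year).
Then 15 days into March 2072.
Total: 0 + 31 + 29 + 15 = 75.
The subtraction is earlier − later, so the result is −75 → -75.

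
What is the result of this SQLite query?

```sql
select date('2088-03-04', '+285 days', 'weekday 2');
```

2088-12-14

Applying '+285 days' to 2088-03-04: counting 285 days forward gives 2088-12-14.
`weekday 2` advances to the next Tuesday; 2088-12-14 is already a Tuesday, so it stays at 2088-12-14.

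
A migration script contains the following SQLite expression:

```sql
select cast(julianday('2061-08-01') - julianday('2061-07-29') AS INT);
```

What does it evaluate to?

3

2 days remain in July 2061 after the 29th (31 − 29).
Then 1 day into August 2061.
Total: 2 + 1 = 3.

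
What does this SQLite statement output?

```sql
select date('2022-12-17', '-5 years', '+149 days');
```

2018-05-15

Adding -5 years to 2022-12-17 gives 2017-12-17.
Applying '+149 days' to 2017-12-17: counting 149 days forward gives 2018-05-15.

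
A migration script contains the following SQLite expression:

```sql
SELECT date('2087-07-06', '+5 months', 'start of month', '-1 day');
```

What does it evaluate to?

2087-11-30

Adding +5 months to 2087-07-06 gives 2087-12-06.
`start of month` rewinds 2087-12-06 to 2087-12-01.
Going back 1 day from 2087-12-01 reaches 2087-11-30 (last day of November, 30 days).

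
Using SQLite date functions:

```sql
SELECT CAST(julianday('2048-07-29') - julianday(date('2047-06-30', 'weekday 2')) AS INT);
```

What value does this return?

`weekday 2` advances to the next Tuesday; 2047-06-30 is a Sunday, so it moves forward to 2047-07-02.
29 days remain in July 2047 after the 2nd (31 − 2).
Full months from August 2047 through June 2048 contribute their day counts.
Then 29 days into July 2048.
Total: 29 + 31 + 30 + 31 + 30 + 31 + 31 + 29 + 31 + 30 + 31 + 30 + 29 = 393.

393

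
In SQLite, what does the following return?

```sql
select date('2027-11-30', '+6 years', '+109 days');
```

Adding +6 years to 2027-11-30 gives 2033-11-30.
Applying '+109 days' to 2033-11-30: counting 109 days forward gives 2034-03-19.

2034-03-19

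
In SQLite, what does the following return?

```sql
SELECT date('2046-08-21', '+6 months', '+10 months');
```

Adding +6 months to 2046-08-21 gives 2047-02-21.
Adding +10 months to 2047-02-21 gives 2047-12-21.

2047-12-21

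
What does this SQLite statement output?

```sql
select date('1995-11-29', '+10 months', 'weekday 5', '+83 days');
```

1996-12-26

Adding +10 months to 1995-11-29 gives 1996-09-29.
`weekday 5` advances to the next Friday; 1996-09-29 is a Sunday, so it moves forward to 1996-10-04.
Applying '+83 days' to 1996-10-04: counting 83 days forward gives 1996-12-26.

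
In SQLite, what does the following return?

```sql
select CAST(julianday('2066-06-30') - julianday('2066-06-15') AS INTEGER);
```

Both dates are in June 2066: 30 − 15 = 15.

15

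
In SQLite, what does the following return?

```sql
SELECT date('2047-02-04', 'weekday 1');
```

`weekday 1` advances to the next Monday; 2047-02-04 is already a Monday, so it stays at 2047-02-04.

2047-02-04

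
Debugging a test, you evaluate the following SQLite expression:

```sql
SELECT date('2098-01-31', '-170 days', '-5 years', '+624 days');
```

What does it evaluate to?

2094-04-30

Applying '-170 days' to 2098-01-31: counting 170 days back gives 2097-08-14.
Adding -5 years to 2097-08-14 gives 2092-08-14.
Applying '+624 days' to 2092-08-14: counting 624 days forward gives 2094-04-30.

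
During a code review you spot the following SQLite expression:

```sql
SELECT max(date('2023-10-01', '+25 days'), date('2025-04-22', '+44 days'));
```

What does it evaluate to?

date('2023-10-01', '+25 days') → 2023-10-26.
date('2025-04-22', '+44 days') → 2025-06-05.
Later of the two is 2025-06-05.

2025-06-05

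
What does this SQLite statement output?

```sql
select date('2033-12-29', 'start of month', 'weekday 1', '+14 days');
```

2033-12-19

`start of month` rewinds 2033-12-29 to 2033-12-01.
`weekday 1` advances to the next Monday; 2033-12-01 is a Thursday, so it moves forward to 2033-12-05.
Advancing 14 more days within December lands on 2033-12-19.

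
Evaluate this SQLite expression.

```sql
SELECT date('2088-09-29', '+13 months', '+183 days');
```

2090-04-30

Adding +13 months to 2088-09-29 gives 2089-10-29.
Applying '+183 days' to 2089-10-29: counting 183 days forward gives 2090-04-30.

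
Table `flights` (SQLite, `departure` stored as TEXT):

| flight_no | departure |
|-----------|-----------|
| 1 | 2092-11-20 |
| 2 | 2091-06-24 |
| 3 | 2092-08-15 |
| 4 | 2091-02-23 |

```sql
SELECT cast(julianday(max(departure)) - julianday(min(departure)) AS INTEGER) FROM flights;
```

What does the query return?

MIN = 2091-02-23, MAX = 2092-11-20.
5 days remain in February 2091 after the 23rd (28 − 23).
Full months from March 2091 through October 2092 contribute their day counts.
Then 20 days into November 2092.
Total: 5 + 31 + 30 + 31 + 30 + 31 + 31 + 30 + 31 + 30 + 31 + 31 + 29 + 31 + 30 + 31 + 30 + 31 + 31 + 30 + 31 + 20 = 636.

636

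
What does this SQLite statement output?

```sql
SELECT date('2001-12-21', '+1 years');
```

2002-12-21

Adding +1 year to 2001-12-21 gives 2002-12-21.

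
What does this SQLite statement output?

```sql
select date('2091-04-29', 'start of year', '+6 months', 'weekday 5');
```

`start of year` rewinds 2091-04-29 to 2091-01-01.
Adding +6 months to 2091-01-01 gives 2091-07-01.
`weekday 5` advances to the next Friday; 2091-07-01 is a Sunday, so it moves forward to 2091-07-06.

2091-07-06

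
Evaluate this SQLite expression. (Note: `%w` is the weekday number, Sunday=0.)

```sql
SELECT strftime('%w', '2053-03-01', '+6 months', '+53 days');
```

5

First apply '+6 months', '+53 days': 2053-03-01 → 2053-10-24.
2053-10-24 is a Friday; with Sunday=0 that is 5.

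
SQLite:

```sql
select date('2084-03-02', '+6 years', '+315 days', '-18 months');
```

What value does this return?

Adding +6 years to 2084-03-02 gives 2090-03-02.
Applying '+315 days' to 2090-03-02: counting 315 days forward gives 2091-01-11.
Adding -18 months to 2091-01-11 gives 2089-07-11.

2089-07-11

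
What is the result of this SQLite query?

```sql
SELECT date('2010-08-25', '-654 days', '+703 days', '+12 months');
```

Applying '-654 days' to 2010-08-25: counting 654 days back gives 2008-11-09.
Applying '+703 days' to 2008-11-09: counting 703 days forward gives 2010-10-13.
Adding +12 months to 2010-10-13 gives 2011-10-13.

2011-10-13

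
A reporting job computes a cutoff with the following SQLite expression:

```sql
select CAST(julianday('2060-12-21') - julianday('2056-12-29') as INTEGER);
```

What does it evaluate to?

2 days remain in December 2056 after the 29th (31 − 29).
Full months from January 2057 through November 2060 contribute their day counts.
Then 21 days into December 2060.
Total: 2 + 31 + 28 + 31 + 30 + 31 + 30 + 31 + 31 + 30 + 31 + 30 + 31 + 31 + 28 + 31 + 30 + 31 + 30 + 31 + 31 + 30 + 31 + 30 + 31 + 31 + 28 + 31 + 30 + 31 + 30 + 31 + 31 + 30 + 31 + 30 + 31 + 31 + 29 + 31 + 30 + 31 + 30 + 31 + 31 + 30 + 31 + 30 + 21 = 1453.

1453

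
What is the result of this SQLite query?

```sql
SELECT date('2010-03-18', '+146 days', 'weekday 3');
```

Applying '+146 days' to 2010-03-18: counting 146 days forward gives 2010-08-11.
`weekday 3` advances to the next Wednesday; 2010-08-11 is already a Wednesday, so it stays at 2010-08-11.

2010-08-11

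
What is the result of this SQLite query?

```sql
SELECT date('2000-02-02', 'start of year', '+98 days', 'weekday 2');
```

`start of year` rewinds 2000-02-02 to 2000-01-01.
Applying '+98 days' to 2000-01-01: counting 98 days forward gives 2000-04-08.
`weekday 2` advances to the next Tuesday; 2000-04-08 is a Saturday, so it moves forward to 2000-04-11.

2000-04-11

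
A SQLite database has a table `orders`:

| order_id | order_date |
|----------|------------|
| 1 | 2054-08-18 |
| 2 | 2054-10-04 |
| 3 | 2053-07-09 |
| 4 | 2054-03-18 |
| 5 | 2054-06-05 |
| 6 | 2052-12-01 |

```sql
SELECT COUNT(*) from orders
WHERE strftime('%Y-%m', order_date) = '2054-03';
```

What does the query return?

1

Rows with year-month 2054-03: 2054-03-18 → 1.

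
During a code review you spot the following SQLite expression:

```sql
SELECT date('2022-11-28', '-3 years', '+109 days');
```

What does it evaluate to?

Adding -3 years to 2022-11-28 gives 2019-11-28.
Applying '+109 days' to 2019-11-28: counting 109 days forward gives 2020-03-16.

2020-03-16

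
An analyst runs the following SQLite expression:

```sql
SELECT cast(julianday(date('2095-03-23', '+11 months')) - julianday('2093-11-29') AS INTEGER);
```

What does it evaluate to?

Adding +11 months to 2095-03-23 gives 2096-02-23.
1 day remains in November 2093 after the 29th (30 − 29).
Full months from December 2093 through January 2096 contribute their day counts.
Then 23 days into February 2096.
Total: 1 + 31 + 31 + 28 + 31 + 30 + 31 + 30 + 31 + 31 + 30 + 31 + 30 + 31 + 31 + 28 + 31 + 30 + 31 + 30 + 31 + 31 + 30 + 31 + 30 + 31 + 31 + 23 = 816.

816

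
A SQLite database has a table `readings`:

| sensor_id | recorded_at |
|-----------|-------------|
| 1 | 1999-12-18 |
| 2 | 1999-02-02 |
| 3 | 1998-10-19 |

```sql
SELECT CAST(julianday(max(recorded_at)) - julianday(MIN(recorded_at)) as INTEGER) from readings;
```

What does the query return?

425

MIN = 1998-10-19, MAX = 1999-12-18.
12 days remain in October 1998 after the 19th (31 − 19).
Full months from November 1998 through November 1999 contribute their day counts.
Then 18 days into December 1999.
Total: 12 + 30 + 31 + 31 + 28 + 31 + 30 + 31 + 30 + 31 + 31 + 30 + 31 + 30 + 18 = 425.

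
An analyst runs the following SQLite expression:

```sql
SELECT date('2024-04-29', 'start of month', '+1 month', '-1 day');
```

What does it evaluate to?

`start of month` rewinds 2024-04-29 to 2024-04-01.
Adding +1 month to 2024-04-01 gives 2024-05-01.
Going back 1 day from 2024-05-01 reaches 2024-04-30 (last day of April, 30 days).

2024-04-30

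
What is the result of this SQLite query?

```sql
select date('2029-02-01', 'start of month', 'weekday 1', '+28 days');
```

2029-03-05

`start of month` rewinds 2029-02-01 to 2029-02-01.
`weekday 1` advances to the next Monday; 2029-02-01 is a Thursday, so it moves forward to 2029-02-05.
February 2029 has 28 days; 23 remain after the 5th, so 24 days reach 2029-03-01.
Advancing 4 more days within March lands on 2029-03-05.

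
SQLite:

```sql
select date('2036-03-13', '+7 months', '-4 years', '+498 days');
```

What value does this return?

2034-02-23

Adding +7 months to 2036-03-13 gives 2036-10-13.
Adding -4 years to 2036-10-13 gives 2032-10-13.
Applying '+498 days' to 2032-10-13: counting 498 days forward gives 2034-02-23.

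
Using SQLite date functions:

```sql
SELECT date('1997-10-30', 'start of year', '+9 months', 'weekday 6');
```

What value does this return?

1997-10-04

`start of year` rewinds 1997-10-30 to 1997-01-01.
Adding +9 months to 1997-01-01 gives 1997-10-01.
`weekday 6` advances to the next Saturday; 1997-10-01 is a Wednesday, so it moves forward to 1997-10-04.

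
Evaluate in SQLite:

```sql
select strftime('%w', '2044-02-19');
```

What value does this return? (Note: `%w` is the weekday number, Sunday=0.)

5

2044-02-19 is a Friday; with Sunday=0 that is 5.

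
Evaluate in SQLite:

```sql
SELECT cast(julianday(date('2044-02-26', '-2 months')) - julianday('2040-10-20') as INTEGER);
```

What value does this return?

Adding -2 months to 2044-02-26 gives 2043-12-26.
11 days remain in October 2040 after the 20th (31 − 20).
Full months from November 2040 through November 2043 contribute their day counts.
Then 26 days into December 2043.
Total: 11 + 30 + 31 + 31 + 28 + 31 + 30 + 31 + 30 + 31 + 31 + 30 + 31 + 30 + 31 + 31 + 28 + 31 + 30 + 31 + 30 + 31 + 31 + 30 + 31 + 30 + 31 + 31 + 28 + 31 + 30 + 31 + 30 + 31 + 31 + 30 + 31 + 30 + 26 = 1162.

1162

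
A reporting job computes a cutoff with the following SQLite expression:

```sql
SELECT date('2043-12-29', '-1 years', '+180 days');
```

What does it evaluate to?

Adding -1 year to 2043-12-29 gives 2042-12-29.
Applying '+180 days' to 2042-12-29: counting 180 days forward gives 2043-06-27.

2043-06-27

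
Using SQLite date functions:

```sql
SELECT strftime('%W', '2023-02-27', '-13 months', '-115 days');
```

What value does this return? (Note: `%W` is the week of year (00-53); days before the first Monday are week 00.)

First apply '-13 months', '-115 days': 2023-02-27 → 2021-10-04.
2021-10-04 is a Monday. SQLite's %W counts Mondays since the year started; the result is 40.

40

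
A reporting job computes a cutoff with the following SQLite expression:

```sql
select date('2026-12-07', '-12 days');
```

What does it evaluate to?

2026-11-25

Going back 7 days from 2026-12-07 reaches 2026-11-30 (last day of November, 30 days).
Going back 5 days within November lands on 2026-11-25.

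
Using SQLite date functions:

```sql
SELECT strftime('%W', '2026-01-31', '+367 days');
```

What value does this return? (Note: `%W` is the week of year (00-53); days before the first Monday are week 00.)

05

First apply '+367 days': 2026-01-31 → 2027-02-02.
2027-02-02 is a Tuesday. SQLite's %W counts Mondays since the year started; the result is 05.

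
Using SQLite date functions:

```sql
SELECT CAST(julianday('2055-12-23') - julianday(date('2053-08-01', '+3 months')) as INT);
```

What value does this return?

Adding +3 months to 2053-08-01 gives 2053-11-01.
29 days remain in November 2053 after the 1st (30 − 1).
Full months from December 2053 through November 2055 contribute their day counts.
Then 23 days into December 2055.
Total: 29 + 31 + 31 + 28 + 31 + 30 + 31 + 30 + 31 + 31 + 30 + 31 + 30 + 31 + 31 + 28 + 31 + 30 + 31 + 30 + 31 + 31 + 30 + 31 + 30 + 23 = 782.

782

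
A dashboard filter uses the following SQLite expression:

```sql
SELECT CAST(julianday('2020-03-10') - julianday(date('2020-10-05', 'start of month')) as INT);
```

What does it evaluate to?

`start of month` rewinds 2020-10-05 to 2020-10-01.
21 days remain in March 2020 after the 10th (31 − 10).
Full months from April 2020 through September 2020 contribute their day counts.
Then 1 day into October 2020.
Total: 21 + 30 + 31 + 30 + 31 + 31 + 30 + 1 = 205.
The subtraction is earlier − later, so the result is −205 → -205.

-205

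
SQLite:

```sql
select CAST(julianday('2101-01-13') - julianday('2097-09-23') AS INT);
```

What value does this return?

7 days remain in September 2097 after the 23rd (30 − 23).
Full months from October 2097 through December 2100 contribute their day counts.
Then 13 days into January 2101.
Total: 7 + 31 + 30 + 31 + 31 + 28 + 31 + 30 + 31 + 30 + 31 + 31 + 30 + 31 + 30 + 31 + 31 + 28 + 31 + 30 + 31 + 30 + 31 + 31 + 30 + 31 + 30 + 31 + 31 + 28 + 31 + 30 + 31 + 30 + 31 + 31 + 30 + 31 + 30 + 31 + 13 = 1207.

1207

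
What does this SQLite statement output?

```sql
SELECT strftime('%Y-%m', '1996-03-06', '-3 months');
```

1995-12

First apply '-3 months': 1996-03-06 → 1995-12-06.
`%Y-%m` extracts the year-month: 1995-12.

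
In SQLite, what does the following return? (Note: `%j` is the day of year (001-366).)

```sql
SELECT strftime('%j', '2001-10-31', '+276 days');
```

First apply '+276 days': 2001-10-31 → 2002-08-03.
Day-of-year for 2002-08-03: days since 2002-01-01 inclusive = 215, zero-padded to 215.

215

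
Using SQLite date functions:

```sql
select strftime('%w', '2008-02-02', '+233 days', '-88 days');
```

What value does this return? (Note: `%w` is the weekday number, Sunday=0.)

4

First apply '+233 days', '-88 days': 2008-02-02 → 2008-06-26.
2008-06-26 is a Thursday; with Sunday=0 that is 4.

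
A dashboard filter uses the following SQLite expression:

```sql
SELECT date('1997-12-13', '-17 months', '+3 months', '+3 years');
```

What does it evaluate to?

1999-10-13

Adding -17 months to 1997-12-13 gives 1996-07-13.
Adding +3 months to 1996-07-13 gives 1996-10-13.
Adding +3 years to 1996-10-13 gives 1999-10-13.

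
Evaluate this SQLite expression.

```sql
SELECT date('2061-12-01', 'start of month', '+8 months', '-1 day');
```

`start of month` rewinds 2061-12-01 to 2061-12-01.
Adding +8 months to 2061-12-01 gives 2062-08-01.
Going back 1 day from 2062-08-01 reaches 2062-07-31 (last day of July, 31 days).

2062-07-31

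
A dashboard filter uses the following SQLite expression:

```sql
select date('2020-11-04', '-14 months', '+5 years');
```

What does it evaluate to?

2024-09-04

Adding -14 months to 2020-11-04 gives 2019-09-04.
Adding +5 years to 2019-09-04 gives 2024-09-04.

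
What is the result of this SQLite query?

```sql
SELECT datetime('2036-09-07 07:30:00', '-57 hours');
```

-57 hours from 2036-09-07 07:30:00 is 2036-09-04 22:30:00 (crosses midnight).

2036-09-04 22:30:00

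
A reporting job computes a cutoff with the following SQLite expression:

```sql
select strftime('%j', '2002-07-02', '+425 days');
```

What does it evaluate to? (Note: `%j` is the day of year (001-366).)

243

First apply '+425 days': 2002-07-02 → 2003-08-31.
Day-of-year for 2003-08-31: days since 2003-01-01 inclusive = 243, zero-padded to 243.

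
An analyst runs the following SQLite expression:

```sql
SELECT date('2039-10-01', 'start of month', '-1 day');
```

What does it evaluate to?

2039-09-30

`start of month` rewinds 2039-10-01 to 2039-10-01.
Going back 1 day from 2039-10-01 reaches 2039-09-30 (last day of September, 30 days).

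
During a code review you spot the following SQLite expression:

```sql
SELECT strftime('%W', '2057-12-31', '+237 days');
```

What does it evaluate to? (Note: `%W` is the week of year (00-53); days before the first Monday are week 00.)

First apply '+237 days': 2057-12-31 → 2058-08-25.
2058-08-25 is a Sunday. SQLite's %W counts Mondays since the year started; the result is 33.

33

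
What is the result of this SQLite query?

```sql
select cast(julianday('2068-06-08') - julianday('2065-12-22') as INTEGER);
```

899

9 days remain in December 2065 after the 22nd (31 − 22).
Full months from January 2066 through May 2068 contribute their day counts.
Then 8 days into June 2068.
Total: 9 + 31 + 28 + 31 + 30 + 31 + 30 + 31 + 31 + 30 + 31 + 30 + 31 + 31 + 28 + 31 + 30 + 31 + 30 + 31 + 31 + 30 + 31 + 30 + 31 + 31 + 29 + 31 + 30 + 31 + 8 = 899.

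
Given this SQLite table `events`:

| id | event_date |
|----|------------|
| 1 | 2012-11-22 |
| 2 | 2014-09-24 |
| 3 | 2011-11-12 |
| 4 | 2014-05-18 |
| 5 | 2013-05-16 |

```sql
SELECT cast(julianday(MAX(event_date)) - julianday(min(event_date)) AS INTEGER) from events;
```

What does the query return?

1047

MIN = 2011-11-12, MAX = 2014-09-24.
18 days remain in November 2011 after the 12th (30 − 12).
Full months from December 2011 through August 2014 contribute their day counts.
Then 24 days into September 2014.
Total: 18 + 31 + 31 + 29 + 31 + 30 + 31 + 30 + 31 + 31 + 30 + 31 + 30 + 31 + 31 + 28 + 31 + 30 + 31 + 30 + 31 + 31 + 30 + 31 + 30 + 31 + 31 + 28 + 31 + 30 + 31 + 30 + 31 + 31 + 24 = 1047.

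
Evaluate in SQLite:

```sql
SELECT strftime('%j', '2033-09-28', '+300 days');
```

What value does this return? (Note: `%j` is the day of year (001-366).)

First apply '+300 days': 2033-09-28 → 2034-07-25.
Day-of-year for 2034-07-25: days since 2034-01-01 inclusive = 206, zero-padded to 206.

206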